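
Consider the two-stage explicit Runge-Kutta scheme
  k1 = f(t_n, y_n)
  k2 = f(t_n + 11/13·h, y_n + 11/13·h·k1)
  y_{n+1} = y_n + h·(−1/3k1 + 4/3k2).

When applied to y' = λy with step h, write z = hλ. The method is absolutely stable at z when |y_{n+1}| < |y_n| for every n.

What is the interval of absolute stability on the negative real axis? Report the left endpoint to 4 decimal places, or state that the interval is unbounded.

Set f=λy, z=hλ:
  k1=λy_n ⇒ h·k1=z·y_n;  k2=λ(1+11/13z)y_n ⇒ h·k2=z(1+11/13z)y_n
  y_{n+1}/y_n = 1 − 1/3z + 4/3z(1+11/13z) = 1 + z + 44/39z²
  R(z) = 1 + z + 44/39z².

Solve |R(x)|<1 on ℝ⁻.
x=-1.25: |R|=1.5128
R=1: x+44/39x²=0 ⇒ x=−39/44=-0.8864; min R=1−1/(4·44/39)=0.7784>−1
Confirm numerically:
  x=-0.800: |R|=0.92205 <1
  x=-0.469: |R|=0.77916 <1
  x=-0.430: |R|=0.77861 <1
  x=-1.401: |R|=1.81344 >1
  x=-1.341: |R|=1.68783 >1
  x=-0.972: |R|=1.09391 >1
Stable set (-0.8864, 0).

(-0.8864, 0).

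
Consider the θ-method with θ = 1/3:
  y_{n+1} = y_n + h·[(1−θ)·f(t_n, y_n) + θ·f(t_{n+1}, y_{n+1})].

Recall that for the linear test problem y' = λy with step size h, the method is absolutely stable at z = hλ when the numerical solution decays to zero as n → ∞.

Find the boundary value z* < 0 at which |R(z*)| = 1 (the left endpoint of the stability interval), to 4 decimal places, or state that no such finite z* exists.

left endpoint -6.0000.

With y'=λy (z=hλ):
  y_{n+1} = y_n + z·[2/3·y_n + 1/3·y_{n+1}] ⇒ (1 − 1/3z)y_{n+1} = (1 + 2/3z)y_n
  ⇒ R(z) = (1 + 2/3z)/(1 − 1/3z).

Solve |R(x)|<1 on ℝ⁻.
x=-1.06: |R|=0.2167
R=−1: 1+2/3x = −1+1/3x ⇒ -1/3x=2 ⇒ x=2/(-1/3)=-6.0000
Confirm numerically:
  x=-4.118: |R|=0.73560 <1
  x=-3.658: |R|=0.64824 <1
  x=-3.428: |R|=0.59988 <1
  x=-6.274: |R|=1.02954 >1
  x=-6.214: |R|=1.02323 >1
  x=-6.036: |R|=1.00398 >1
Stable set (-6.0000, 0).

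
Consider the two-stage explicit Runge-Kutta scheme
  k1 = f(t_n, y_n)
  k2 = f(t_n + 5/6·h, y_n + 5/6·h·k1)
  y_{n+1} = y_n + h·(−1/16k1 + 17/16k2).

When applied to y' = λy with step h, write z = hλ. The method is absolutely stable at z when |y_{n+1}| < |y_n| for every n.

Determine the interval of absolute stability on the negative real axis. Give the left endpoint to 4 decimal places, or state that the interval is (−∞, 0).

On y'=λy, z=hλ:
  k1=λy_n ⇒ h·k1=z·y_n;  k2=λ(1+5/6z)y_n ⇒ h·k2=z(1+5/6z)y_n
  y_{n+1}/y_n = 1 − 1/16z + 17/16z(1+5/6z) = 1 + z + 85/96z²
  so R(z) = 1 + z + 85/96z².

Boundary: |R(x)|=1, x<0.
x=-1.8: |R|=2.0688
R=1: x+85/96x²=0 ⇒ x=−96/85=-1.1294; min R=1−1/(4·85/96)=0.7176>−1
Confirm numerically:
  x=-1.030: |R|=0.90934 <1
  x=-0.634: |R|=0.72190 <1
  x=-0.563: |R|=0.71765 <1
  x=-1.561: |R|=1.59651 >1
  x=-1.439: |R|=1.39445 >1
  x=-1.229: |R|=1.10837 >1
Stable set (-1.1294, 0).

z∈(-1.1294,0).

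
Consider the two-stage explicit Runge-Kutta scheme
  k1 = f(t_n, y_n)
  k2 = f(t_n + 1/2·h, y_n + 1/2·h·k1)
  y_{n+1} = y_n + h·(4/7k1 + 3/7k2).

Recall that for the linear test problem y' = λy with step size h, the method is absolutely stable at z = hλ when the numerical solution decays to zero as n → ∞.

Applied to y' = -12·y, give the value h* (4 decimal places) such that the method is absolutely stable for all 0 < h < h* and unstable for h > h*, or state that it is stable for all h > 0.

(-4.6667,0); λ=-12 ⇒ h* = (14/3)/12 = 0.3889.

Set f=λy, z=hλ:
  k1=λy_n ⇒ h·k1=z·y_n;  k2=λ(1+1/2z)y_n ⇒ h·k2=z(1+1/2z)y_n
  y_{n+1}/y_n = 1 + 4/7z + 3/7z(1+1/2z) = 1 + z + 3/14z²
  Hence R(z) = 1 + z + 3/14z².

Need |R(x)|<1, x<0.
x=-1.28: |R|=0.0711
R=1: x+3/14x²=0 ⇒ x=−14/3=-4.6667; min R=1−1/(4·3/14)=-0.1667>−1
Confirm numerically:
  x=-3.226: |R|=0.00409 <1
  x=-2.646: |R|=0.14572 <1
  x=-2.612: |R|=0.15003 <1
  x=-5.183: |R|=1.57346 >1
  x=-4.932: |R|=1.28042 >1
  x=-4.901: |R|=1.24610 >1
So |R|<1 on (-4.6667, 0).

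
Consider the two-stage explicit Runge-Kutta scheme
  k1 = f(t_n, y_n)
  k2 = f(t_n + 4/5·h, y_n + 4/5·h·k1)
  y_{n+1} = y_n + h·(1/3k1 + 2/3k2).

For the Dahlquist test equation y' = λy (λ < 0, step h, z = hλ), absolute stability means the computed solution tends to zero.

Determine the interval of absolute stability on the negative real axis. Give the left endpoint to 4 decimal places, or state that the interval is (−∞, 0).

On y'=λy, z=hλ:
  k1=λy_n ⇒ h·k1=z·y_n;  k2=λ(1+4/5z)y_n ⇒ h·k2=z(1+4/5z)y_n
  y_{n+1}/y_n = 1 + 1/3z + 2/3z(1+4/5z) = 1 + z + 8/15z²
  R(z) = 1 + z + 8/15z².

Need |R(x)|<1, x<0.
x=-1.41: |R|=0.6503
R=1: x+8/15x²=0 ⇒ x=−15/8=-1.8750; min R=1−1/(4·8/15)=0.5312>−1
Confirm numerically:
  x=-1.506: |R|=0.70362 <1
  x=-1.473: |R|=0.68419 <1
  x=-1.092: |R|=0.54398 <1
  x=-0.760: |R|=0.54805 <1
  x=-2.377: |R|=1.63640 >1
  x=-2.250: |R|=1.45000 >1
Interval (-1.8750, 0).

(-1.8750, 0).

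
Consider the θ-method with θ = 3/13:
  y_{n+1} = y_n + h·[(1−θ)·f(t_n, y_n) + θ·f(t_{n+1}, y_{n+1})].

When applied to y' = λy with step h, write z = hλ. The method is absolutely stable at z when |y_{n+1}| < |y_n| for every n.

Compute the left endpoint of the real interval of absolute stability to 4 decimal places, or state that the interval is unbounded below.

left endpoint -3.7143.

Test eqn y'=λy, z=hλ:
  y_{n+1} = y_n + z·[10/13·y_n + 3/13·y_{n+1}] ⇒ (1 − 3/13z)y_{n+1} = (1 + 10/13z)y_n
  so R(z) = (1 + 10/13z)/(1 − 3/13z).

Solve |R(x)|<1 on ℝ⁻.
x=-0.62: |R|=0.4576
R=−1: 1+10/13x = −1+3/13x ⇒ -7/13x=2 ⇒ x=2/(-7/13)=-3.7143
Confirm numerically:
  x=-2.659: |R|=0.64785 <1
  x=-2.478: |R|=0.57649 <1
  x=-2.469: |R|=0.57284 <1
  x=-1.579: |R|=0.15730 <1
  x=-4.088: |R|=1.10355 >1
  x=-3.900: |R|=1.05263 >1
Stable set (-3.7143, 0).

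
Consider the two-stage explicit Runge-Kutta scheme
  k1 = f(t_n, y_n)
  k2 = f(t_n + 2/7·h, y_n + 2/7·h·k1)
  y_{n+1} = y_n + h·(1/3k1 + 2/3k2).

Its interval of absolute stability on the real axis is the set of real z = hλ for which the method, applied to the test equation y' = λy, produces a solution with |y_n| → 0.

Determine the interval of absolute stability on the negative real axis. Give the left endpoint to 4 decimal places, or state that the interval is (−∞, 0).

On y'=λy, z=hλ:
  k1=λy_n ⇒ h·k1=z·y_n;  k2=λ(1+2/7z)y_n ⇒ h·k2=z(1+2/7z)y_n
  y_{n+1}/y_n = 1 + 1/3z + 2/3z(1+2/7z) = 1 + z + 4/21z²
  so R(z) = 1 + z + 4/21z².

Boundary: |R(x)|=1, x<0.
x=-0.99: |R|=0.1967
R=1: x+4/21x²=0 ⇒ x=−21/4=-5.2500; min R=1−1/(4·4/21)=-0.3125>−1
Confirm numerically:
  x=-2.849: |R|=0.30294 <1
  x=-2.450: |R|=0.30667 <1
  x=-2.165: |R|=0.27220 <1
  x=-5.736: |R|=1.53099 >1
  x=-5.420: |R|=1.17550 >1
  x=-5.336: |R|=1.08741 >1
So |R|<1 on (-5.2500, 0).

(-5.2500, 0).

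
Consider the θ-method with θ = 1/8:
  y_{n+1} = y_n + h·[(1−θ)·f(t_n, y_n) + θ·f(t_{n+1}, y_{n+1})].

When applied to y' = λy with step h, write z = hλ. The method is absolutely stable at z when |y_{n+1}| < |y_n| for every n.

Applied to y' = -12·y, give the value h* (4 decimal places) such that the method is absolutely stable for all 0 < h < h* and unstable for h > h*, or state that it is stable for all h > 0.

(-2.6667,0); λ=-12 ⇒ h* = (8/3)/12 = 0.2222.

Set f=λy, z=hλ:
  y_{n+1} = y_n + z·[7/8·y_n + 1/8·y_{n+1}] ⇒ (1 − 1/8z)y_{n+1} = (1 + 7/8z)y_n
  R(z) = (1 + 7/8z)/(1 − 1/8z).

Find x<0 with |R(x)|<1.
x=-0.63: |R|=0.4160
R=−1: 1+7/8x = −1+1/8x ⇒ -3/4x=2 ⇒ x=2/(-3/4)=-2.6667
Confirm numerically:
  x=-2.504: |R|=0.90708 <1
  x=-2.035: |R|=0.62232 <1
  x=-1.905: |R|=0.53862 <1
  x=-1.844: |R|=0.49858 <1
  x=-3.263: |R|=1.31768 >1
  x=-2.957: |R|=1.15899 >1
Stable set (-2.6667, 0).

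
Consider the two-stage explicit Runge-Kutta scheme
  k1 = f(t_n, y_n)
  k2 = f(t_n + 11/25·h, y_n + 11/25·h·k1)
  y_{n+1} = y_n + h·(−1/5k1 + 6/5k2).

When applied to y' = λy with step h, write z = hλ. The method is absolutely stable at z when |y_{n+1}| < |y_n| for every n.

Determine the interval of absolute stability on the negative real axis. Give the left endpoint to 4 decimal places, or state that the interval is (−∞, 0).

(-1.8939, 0).

Set f=λy, z=hλ:
  k1=λy_n ⇒ h·k1=z·y_n;  k2=λ(1+11/25z)y_n ⇒ h·k2=z(1+11/25z)y_n
  y_{n+1}/y_n = 1 − 1/5z + 6/5z(1+11/25z) = 1 + z + 66/125z²
  so R(z) = 1 + z + 66/125z².

Solve |R(x)|<1 on ℝ⁻.
x=-0.68: |R|=0.5641
R=1: x+66/125x²=0 ⇒ x=−125/66=-1.8939; min R=1−1/(4·66/125)=0.5265>−1
Confirm numerically:
  x=-1.827: |R|=0.93543 <1
  x=-1.529: |R|=0.70538 <1
  x=-1.423: |R|=0.64616 <1
  x=-1.221: |R|=0.56616 <1
  x=-2.259: |R|=1.43543 >1
  x=-2.184: |R|=1.33448 >1
  x=-2.054: |R|=1.17359 >1
Interval (-1.8939, 0).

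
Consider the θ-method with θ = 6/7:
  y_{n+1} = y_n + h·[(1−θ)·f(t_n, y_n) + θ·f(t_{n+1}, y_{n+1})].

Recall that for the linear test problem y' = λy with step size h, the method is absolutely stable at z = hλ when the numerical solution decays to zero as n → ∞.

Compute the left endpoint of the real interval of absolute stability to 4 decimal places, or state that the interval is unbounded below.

With y'=λy (z=hλ):
  y_{n+1} = y_n + z·[1/7·y_n + 6/7·y_{n+1}] ⇒ (1 − 6/7z)y_{n+1} = (1 + 1/7z)y_n
  so R(z) = (1 + 1/7z)/(1 − 6/7z).

Solve |R(x)|<1 on ℝ⁻.
x=-0.52: |R|=0.6403
x=-2: |R|=0.2632
x=-10: |R|=0.0448
x=-100: |R|=0.1532
θ=6/7≥1/2 ⇒ |1+1/7x|<|1−6/7x| ∀x<0 ⇒ unbounded interval.

unbounded; (−∞, 0).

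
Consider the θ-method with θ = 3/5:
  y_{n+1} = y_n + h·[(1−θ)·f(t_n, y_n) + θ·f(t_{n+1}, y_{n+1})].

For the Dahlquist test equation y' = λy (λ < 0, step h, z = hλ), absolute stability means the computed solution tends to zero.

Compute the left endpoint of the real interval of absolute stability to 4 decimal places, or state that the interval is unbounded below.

(−∞, 0) — no finite endpoint.

Set f=λy, z=hλ:
  y_{n+1} = y_n + z·[2/5·y_n + 3/5·y_{n+1}] ⇒ (1 − 3/5z)y_{n+1} = (1 + 2/5z)y_n
  ⇒ R(z) = (1 + 2/5z)/(1 − 3/5z).

Need |R(x)|<1, x<0.
x=-0.52: |R|=0.6037
x=-2: |R|=0.0909
x=-10: |R|=0.4286
x=-100: |R|=0.6393
θ=3/5≥1/2 ⇒ |1+2/5x|<|1−3/5x| ∀x<0 ⇒ stable on all of ℝ⁻.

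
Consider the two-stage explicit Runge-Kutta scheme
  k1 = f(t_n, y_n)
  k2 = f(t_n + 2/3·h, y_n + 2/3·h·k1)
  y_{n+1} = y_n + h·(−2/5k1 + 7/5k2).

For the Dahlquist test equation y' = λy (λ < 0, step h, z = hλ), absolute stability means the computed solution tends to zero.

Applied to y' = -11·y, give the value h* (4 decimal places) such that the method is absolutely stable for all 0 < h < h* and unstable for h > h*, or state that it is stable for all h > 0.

(-1.0714,0); λ=-11 ⇒ h* = (15/14)/11 = 0.0974.

Set f=λy, z=hλ:
  k1=λy_n ⇒ h·k1=z·y_n;  k2=λ(1+2/3z)y_n ⇒ h·k2=z(1+2/3z)y_n
  y_{n+1}/y_n = 1 − 2/5z + 7/5z(1+2/3z) = 1 + z + 14/15z²
  Hence R(z) = 1 + z + 14/15z².

Find x<0 with |R(x)|<1.
x=-1.45: |R|=1.5123
R=1: x+14/15x²=0 ⇒ x=−15/14=-1.0714; min R=1−1/(4·14/15)=0.7321>−1
Confirm numerically:
  x=-0.964: |R|=0.90334 <1
  x=-0.844: |R|=0.82085 <1
  x=-0.831: |R|=0.81352 <1
  x=-1.528: |R|=1.65113 >1
  x=-1.464: |R|=1.53641 >1
Stable set (-1.0714, 0).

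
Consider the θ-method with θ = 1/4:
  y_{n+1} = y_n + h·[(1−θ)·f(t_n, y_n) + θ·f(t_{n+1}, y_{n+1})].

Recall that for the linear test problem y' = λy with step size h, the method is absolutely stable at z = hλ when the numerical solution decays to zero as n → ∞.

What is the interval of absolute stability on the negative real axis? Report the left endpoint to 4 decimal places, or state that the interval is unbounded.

Set f=λy, z=hλ:
  y_{n+1} = y_n + z·[3/4·y_n + 1/4·y_{n+1}] ⇒ (1 − 1/4z)y_{n+1} = (1 + 3/4z)y_n
  ⇒ R(z) = (1 + 3/4z)/(1 − 1/4z).

Solve |R(x)|<1 on ℝ⁻.
x=-1.61: |R|=0.1480
R=−1: 1+3/4x = −1+1/4x ⇒ -1/2x=2 ⇒ x=2/(-1/2)=-4.0000
Confirm numerically:
  x=-3.973: |R|=0.99323 <1
  x=-3.038: |R|=0.72663 <1
  x=-1.979: |R|=0.32397 <1
  x=-1.970: |R|=0.31993 <1
  x=-4.231: |R|=1.05613 >1
  x=-4.024: |R|=1.00598 >1
Interval (-4.0000, 0).

(-4.0000, 0).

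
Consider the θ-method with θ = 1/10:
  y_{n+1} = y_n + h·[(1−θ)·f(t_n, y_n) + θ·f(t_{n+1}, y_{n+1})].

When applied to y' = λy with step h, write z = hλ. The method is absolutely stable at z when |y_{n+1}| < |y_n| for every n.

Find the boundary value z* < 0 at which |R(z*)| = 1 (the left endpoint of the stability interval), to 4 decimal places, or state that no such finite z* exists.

z* = -2.5000.

With y'=λy (z=hλ):
  y_{n+1} = y_n + z·[9/10·y_n + 1/10·y_{n+1}] ⇒ (1 − 1/10z)y_{n+1} = (1 + 9/10z)y_n
  so R(z) = (1 + 9/10z)/(1 − 1/10z).

Find x<0 with |R(x)|<1.
x=-1.33: |R|=0.1739
R=−1: 1+9/10x = −1+1/10x ⇒ -4/5x=2 ⇒ x=2/(-4/5)=-2.5000
Confirm numerically:
  x=-2.319: |R|=0.88246 <1
  x=-2.270: |R|=0.85004 <1
  x=-1.852: |R|=0.56261 <1
  x=-1.390: |R|=0.22037 <1
  x=-3.058: |R|=1.34186 >1
  x=-2.981: |R|=1.29643 >1
  x=-2.586: |R|=1.05466 >1
Stable set (-2.5000, 0).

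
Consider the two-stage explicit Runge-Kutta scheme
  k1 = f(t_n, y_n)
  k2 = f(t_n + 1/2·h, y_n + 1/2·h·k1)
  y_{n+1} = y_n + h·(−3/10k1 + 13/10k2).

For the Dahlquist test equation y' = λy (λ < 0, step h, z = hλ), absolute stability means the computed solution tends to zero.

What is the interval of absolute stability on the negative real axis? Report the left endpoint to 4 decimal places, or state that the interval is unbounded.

Set f=λy, z=hλ:
  k1=λy_n ⇒ h·k1=z·y_n;  k2=λ(1+1/2z)y_n ⇒ h·k2=z(1+1/2z)y_n
  y_{n+1}/y_n = 1 − 3/10z + 13/10z(1+1/2z) = 1 + z + 13/20z²
  ⇒ R(z) = 1 + z + 13/20z².

Boundary: |R(x)|=1, x<0.
x=-1.71: |R|=1.1907
R=1: x+13/20x²=0 ⇒ x=−20/13=-1.5385; min R=1−1/(4·13/20)=0.6154>−1
Confirm numerically:
  x=-1.482: |R|=0.94561 <1
  x=-0.763: |R|=0.61541 <1
  x=-0.715: |R|=0.61730 <1
  x=-0.673: |R|=0.62140 <1
  x=-2.011: |R|=1.61768 >1
  x=-1.685: |R|=1.16050 >1
  x=-1.595: |R|=1.05862 >1
So |R|<1 on (-1.5385, 0).

z∈(-1.5385,0).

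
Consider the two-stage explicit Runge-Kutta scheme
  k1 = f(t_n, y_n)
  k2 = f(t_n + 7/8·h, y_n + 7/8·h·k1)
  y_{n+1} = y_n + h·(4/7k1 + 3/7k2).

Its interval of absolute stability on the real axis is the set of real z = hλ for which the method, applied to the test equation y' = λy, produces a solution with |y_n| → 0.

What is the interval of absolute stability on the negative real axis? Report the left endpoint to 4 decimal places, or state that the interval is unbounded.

Set f=λy, z=hλ:
  k1=λy_n ⇒ h·k1=z·y_n;  k2=λ(1+7/8z)y_n ⇒ h·k2=z(1+7/8z)y_n
  y_{n+1}/y_n = 1 + 4/7z + 3/7z(1+7/8z) = 1 + z + 3/8z²
  R(z) = 1 + z + 3/8z².

Need |R(x)|<1, x<0.
x=-1.62: |R|=0.3641
R=1: x+3/8x²=0 ⇒ x=−8/3=-2.6667; min R=1−1/(4·3/8)=0.3333>−1
Confirm numerically:
  x=-2.358: |R|=0.72706 <1
  x=-2.002: |R|=0.50100 <1
  x=-1.773: |R|=0.40582 <1
  x=-3.099: |R|=1.50243 >1
  x=-2.693: |R|=1.02659 >1
Interval (-2.6667, 0).

(-2.6667, 0).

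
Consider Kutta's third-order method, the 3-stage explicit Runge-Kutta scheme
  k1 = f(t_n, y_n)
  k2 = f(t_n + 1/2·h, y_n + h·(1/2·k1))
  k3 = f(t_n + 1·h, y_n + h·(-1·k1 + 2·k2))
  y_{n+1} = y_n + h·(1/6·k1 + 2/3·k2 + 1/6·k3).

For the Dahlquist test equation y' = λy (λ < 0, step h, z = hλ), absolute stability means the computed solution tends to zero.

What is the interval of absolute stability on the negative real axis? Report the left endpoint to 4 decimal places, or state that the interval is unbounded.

z∈(-2.5127,0).

With y'=λy (z=hλ):
  order 3, 3-stage ⇒ R(z)=1+z+z^2/2+z^3/6
  (e.g. R(-1.42)=0.11099, |R|=0.11099)

Solve |R(x)|<1 on ℝ⁻.
x=-1.42: |R|=0.1110
|R(-2.44)|=0.8843 |R(-1.92)|=0.2564 |R(-1.41)|=0.1168
Bisect:
  x_lo=-3.0468 |R|=2.1193  x_hi=-0.3765 |R|=0.6855
  mid=-1.71167 |R|=0.08258 →hi
  mid=-2.37926 |R|=0.79360 →hi
  mid=-2.71305 |R|=1.36103 →lo
  mid=-2.54615 |R|=1.05578 →lo
  mid=-2.46270 |R|=0.91960 →hi
  mid=-2.50443 |R|=0.98638 →hi
  mid=-2.52529 |R|=1.02075 →lo
  mid=-2.51486 |R|=1.00348 →lo
  mid=-2.50964 |R|=0.99491 →hi
  mid=-2.51225 |R|=0.99919 →hi
  ...
  [-2.51290,-2.51274] ⇒ x*=-2.5127
So |R|<1 on (-2.5127, 0).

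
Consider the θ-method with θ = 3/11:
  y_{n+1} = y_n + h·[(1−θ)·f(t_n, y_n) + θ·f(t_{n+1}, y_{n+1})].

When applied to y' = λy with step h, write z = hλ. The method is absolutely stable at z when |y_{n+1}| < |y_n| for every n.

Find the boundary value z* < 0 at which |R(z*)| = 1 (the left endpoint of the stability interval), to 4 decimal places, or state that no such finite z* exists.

left endpoint -4.4000.

Test eqn y'=λy, z=hλ:
  y_{n+1} = y_n + z·[8/11·y_n + 3/11·y_{n+1}] ⇒ (1 − 3/11z)y_{n+1} = (1 + 8/11z)y_n
  ⇒ R(z) = (1 + 8/11z)/(1 − 3/11z).

Boundary: |R(x)|=1, x<0.
x=-0.49: |R|=0.5678
R=−1: 1+8/11x = −1+3/11x ⇒ -5/11x=2 ⇒ x=2/(-5/11)=-4.4000
Confirm numerically:
  x=-3.232: |R|=0.71782 <1
  x=-2.510: |R|=0.49002 <1
  x=-2.132: |R|=0.34813 <1
  x=-4.592: |R|=1.03875 >1
  x=-4.489: |R|=1.01819 >1
Stable set (-4.4000, 0).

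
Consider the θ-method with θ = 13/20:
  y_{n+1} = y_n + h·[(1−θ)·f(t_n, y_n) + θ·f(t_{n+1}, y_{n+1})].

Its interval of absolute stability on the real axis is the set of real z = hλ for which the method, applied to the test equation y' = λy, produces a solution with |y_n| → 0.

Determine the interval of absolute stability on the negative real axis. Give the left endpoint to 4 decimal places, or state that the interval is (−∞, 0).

(−∞, 0) — no finite endpoint.

With y'=λy (z=hλ):
  y_{n+1} = y_n + z·[7/20·y_n + 13/20·y_{n+1}] ⇒ (1 − 13/20z)y_{n+1} = (1 + 7/20z)y_n
  Hence R(z) = (1 + 7/20z)/(1 − 13/20z).

Find x<0 with |R(x)|<1.
x=-1.7: |R|=0.1924
x=-2: |R|=0.1304
x=-10: |R|=0.3333
x=-100: |R|=0.5152
θ=13/20≥1/2 ⇒ |1+7/20x|<|1−13/20x| ∀x<0 ⇒ unbounded interval.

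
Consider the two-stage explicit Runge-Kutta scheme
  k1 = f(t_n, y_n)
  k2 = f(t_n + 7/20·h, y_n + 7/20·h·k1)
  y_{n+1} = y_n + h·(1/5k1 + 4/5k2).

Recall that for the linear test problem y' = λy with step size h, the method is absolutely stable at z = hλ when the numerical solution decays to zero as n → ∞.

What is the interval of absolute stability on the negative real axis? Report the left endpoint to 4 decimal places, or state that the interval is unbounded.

Test eqn y'=λy, z=hλ:
  k1=λy_n ⇒ h·k1=z·y_n;  k2=λ(1+7/20z)y_n ⇒ h·k2=z(1+7/20z)y_n
  y_{n+1}/y_n = 1 + 1/5z + 4/5z(1+7/20z) = 1 + z + 7/25z²
  ⇒ R(z) = 1 + z + 7/25z².

Find x<0 with |R(x)|<1.
x=-1.32: |R|=0.1679
R=1: x+7/25x²=0 ⇒ x=−25/7=-3.5714; min R=1−1/(4·7/25)=0.1071>−1
Confirm numerically:
  x=-3.497: |R|=0.92712 <1
  x=-3.424: |R|=0.85866 <1
  x=-2.259: |R|=0.16986 <1
  x=-2.019: |R|=0.12238 <1
  x=-3.768: |R|=1.20739 >1
  x=-3.676: |R|=1.10763 >1
So |R|<1 on (-3.5714, 0).

(-3.5714, 0).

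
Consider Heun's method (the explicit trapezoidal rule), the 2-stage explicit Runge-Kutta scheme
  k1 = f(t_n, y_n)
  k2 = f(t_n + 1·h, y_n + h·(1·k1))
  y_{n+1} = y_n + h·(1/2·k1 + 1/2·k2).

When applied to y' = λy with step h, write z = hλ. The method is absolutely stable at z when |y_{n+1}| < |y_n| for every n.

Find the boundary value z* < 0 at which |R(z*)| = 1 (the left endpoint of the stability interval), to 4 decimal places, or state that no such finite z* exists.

With y'=λy (z=hλ):
  order 2, 2-stage ⇒ R(z)=1+z+z^2/2
  (e.g. R(-0.45)=0.65125, |R|=0.65125)

Need |R(x)|<1, x<0.
x=-0.45: |R|=0.6512
|R(-1.93)|=0.9325 |R(-1.42)|=0.5882 |R(-0.92)|=0.5032
Bisect:
  x_lo=-2.4204 |R|=1.5087  x_hi=-0.1440 |R|=0.8663
  mid=-1.28221 |R|=0.53982 →hi
  mid=-1.85130 |R|=0.86236 →hi
  mid=-2.13584 |R|=1.14507 →lo
  mid=-1.99357 |R|=0.99359 →hi
  mid=-2.06471 |R|=1.06680 →lo
  mid=-2.02914 |R|=1.02956 →lo
  mid=-2.01135 |R|=1.01142 →lo
  mid=-2.00246 |R|=1.00247 →lo
  ...
  [-2.00010,-1.99996] ⇒ x*=-2.0000
Stable set (-2.0000, 0).

left endpoint -2.0000.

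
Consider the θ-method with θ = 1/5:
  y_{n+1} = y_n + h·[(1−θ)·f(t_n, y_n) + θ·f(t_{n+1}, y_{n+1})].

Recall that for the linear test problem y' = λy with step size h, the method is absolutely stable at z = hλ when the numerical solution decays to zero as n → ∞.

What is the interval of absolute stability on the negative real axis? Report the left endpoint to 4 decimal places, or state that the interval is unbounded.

z∈(-3.3333,0).

Set f=λy, z=hλ:
  y_{n+1} = y_n + z·[4/5·y_n + 1/5·y_{n+1}] ⇒ (1 − 1/5z)y_{n+1} = (1 + 4/5z)y_n
  so R(z) = (1 + 4/5z)/(1 − 1/5z).

Boundary: |R(x)|=1, x<0.
x=-1.72: |R|=0.2798
R=−1: 1+4/5x = −1+1/5x ⇒ -3/5x=2 ⇒ x=2/(-3/5)=-3.3333
Confirm numerically:
  x=-2.629: |R|=0.72303 <1
  x=-1.964: |R|=0.41011 <1
  x=-1.880: |R|=0.36628 <1
  x=-1.737: |R|=0.28915 <1
  x=-3.877: |R|=1.18373 >1
  x=-3.448: |R|=1.04072 >1
So |R|<1 on (-3.3333, 0).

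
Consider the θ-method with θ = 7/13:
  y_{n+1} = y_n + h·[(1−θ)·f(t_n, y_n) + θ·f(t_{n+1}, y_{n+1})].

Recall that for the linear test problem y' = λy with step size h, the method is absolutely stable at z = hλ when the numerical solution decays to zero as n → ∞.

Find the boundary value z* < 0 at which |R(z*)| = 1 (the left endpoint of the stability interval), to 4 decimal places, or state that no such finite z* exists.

Test eqn y'=λy, z=hλ:
  y_{n+1} = y_n + z·[6/13·y_n + 7/13·y_{n+1}] ⇒ (1 − 7/13z)y_{n+1} = (1 + 6/13z)y_n
  R(z) = (1 + 6/13z)/(1 − 7/13z).

Find x<0 with |R(x)|<1.
x=-0.46: |R|=0.6313
x=-2: |R|=0.0370
x=-10: |R|=0.5663
x=-100: |R|=0.8233
θ=7/13≥1/2 ⇒ |1+6/13x|<|1−7/13x| ∀x<0 ⇒ unbounded interval.

unbounded; (−∞, 0).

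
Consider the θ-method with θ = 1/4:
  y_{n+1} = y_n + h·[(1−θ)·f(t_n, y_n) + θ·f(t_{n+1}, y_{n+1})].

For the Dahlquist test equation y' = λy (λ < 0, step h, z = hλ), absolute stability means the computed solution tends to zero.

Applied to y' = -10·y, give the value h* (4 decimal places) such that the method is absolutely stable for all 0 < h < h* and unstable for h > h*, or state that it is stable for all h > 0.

(-4.0000,0); λ=-10 ⇒ h* = (4)/10 = 0.4000.

Set f=λy, z=hλ:
  y_{n+1} = y_n + z·[3/4·y_n + 1/4·y_{n+1}] ⇒ (1 − 1/4z)y_{n+1} = (1 + 3/4z)y_n
  so R(z) = (1 + 3/4z)/(1 − 1/4z).

Boundary: |R(x)|=1, x<0.
x=-0.94: |R|=0.2389
R=−1: 1+3/4x = −1+1/4x ⇒ -1/2x=2 ⇒ x=2/(-1/2)=-4.0000
Confirm numerically:
  x=-3.356: |R|=0.82490 <1
  x=-2.484: |R|=0.53239 <1
  x=-2.398: |R|=0.49922 <1
  x=-4.384: |R|=1.09160 >1
  x=-4.161: |R|=1.03946 >1
So |R|<1 on (-4.0000, 0).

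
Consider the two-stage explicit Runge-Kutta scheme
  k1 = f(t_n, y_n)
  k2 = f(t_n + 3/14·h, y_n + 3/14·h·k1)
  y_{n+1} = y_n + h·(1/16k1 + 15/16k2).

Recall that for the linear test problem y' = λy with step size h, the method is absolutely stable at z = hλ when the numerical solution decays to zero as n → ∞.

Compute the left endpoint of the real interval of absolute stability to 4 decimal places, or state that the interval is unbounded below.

Test eqn y'=λy, z=hλ:
  k1=λy_n ⇒ h·k1=z·y_n;  k2=λ(1+3/14z)y_n ⇒ h·k2=z(1+3/14z)y_n
  y_{n+1}/y_n = 1 + 1/16z + 15/16z(1+3/14z) = 1 + z + 45/224z²
  R(z) = 1 + z + 45/224z².

Need |R(x)|<1, x<0.
x=-1.09: |R|=0.1487
R=1: x+45/224x²=0 ⇒ x=−224/45=-4.9778; min R=1−1/(4·45/224)=-0.2444>−1
Confirm numerically:
  x=-4.761: |R|=0.79266 <1
  x=-4.269: |R|=0.39214 <1
  x=-3.240: |R|=0.13111 <1
  x=-2.358: |R|=0.24100 <1
  x=-5.525: |R|=1.60738 >1
  x=-5.465: |R|=1.53491 >1
Stable set (-4.9778, 0).

z* = -4.9778.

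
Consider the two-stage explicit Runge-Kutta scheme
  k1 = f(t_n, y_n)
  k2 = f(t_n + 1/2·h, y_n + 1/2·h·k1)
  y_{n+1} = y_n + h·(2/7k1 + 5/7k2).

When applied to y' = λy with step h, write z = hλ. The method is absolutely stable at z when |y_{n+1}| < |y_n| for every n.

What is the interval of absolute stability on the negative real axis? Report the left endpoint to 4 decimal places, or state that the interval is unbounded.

(-2.8000, 0).

On y'=λy, z=hλ:
  k1=λy_n ⇒ h·k1=z·y_n;  k2=λ(1+1/2z)y_n ⇒ h·k2=z(1+1/2z)y_n
  y_{n+1}/y_n = 1 + 2/7z + 5/7z(1+1/2z) = 1 + z + 5/14z²
  so R(z) = 1 + z + 5/14z².

Solve |R(x)|<1 on ℝ⁻.
x=-0.35: |R|=0.6938
R=1: x+5/14x²=0 ⇒ x=−14/5=-2.8000; min R=1−1/(4·5/14)=0.3000>−1
Confirm numerically:
  x=-2.086: |R|=0.46807 <1
  x=-1.961: |R|=0.41240 <1
  x=-1.702: |R|=0.33257 <1
  x=-1.613: |R|=0.31620 <1
  x=-3.277: |R|=1.55826 >1
  x=-3.238: |R|=1.50652 >1
  x=-3.097: |R|=1.32850 >1
Interval (-2.8000, 0).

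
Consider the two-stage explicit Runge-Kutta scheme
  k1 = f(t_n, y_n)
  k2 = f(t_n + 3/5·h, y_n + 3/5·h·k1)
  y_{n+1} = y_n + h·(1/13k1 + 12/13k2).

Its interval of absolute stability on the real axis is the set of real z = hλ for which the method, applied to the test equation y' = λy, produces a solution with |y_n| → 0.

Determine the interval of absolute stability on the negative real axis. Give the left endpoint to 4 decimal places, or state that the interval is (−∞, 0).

(-1.8056, 0).

Test eqn y'=λy, z=hλ:
  k1=λy_n ⇒ h·k1=z·y_n;  k2=λ(1+3/5z)y_n ⇒ h·k2=z(1+3/5z)y_n
  y_{n+1}/y_n = 1 + 1/13z + 12/13z(1+3/5z) = 1 + z + 36/65z²
  Hence R(z) = 1 + z + 36/65z².

Find x<0 with |R(x)|<1.
x=-1.38: |R|=0.6747
R=1: x+36/65x²=0 ⇒ x=−65/36=-1.8056; min R=1−1/(4·36/65)=0.5486>−1
Confirm numerically:
  x=-1.340: |R|=0.65449 <1
  x=-1.253: |R|=0.61654 <1
  x=-1.079: |R|=0.56581 <1
  x=-2.320: |R|=1.66102 >1
  x=-2.019: |R|=1.23868 >1
  x=-1.866: |R|=1.06247 >1
Stable set (-1.8056, 0).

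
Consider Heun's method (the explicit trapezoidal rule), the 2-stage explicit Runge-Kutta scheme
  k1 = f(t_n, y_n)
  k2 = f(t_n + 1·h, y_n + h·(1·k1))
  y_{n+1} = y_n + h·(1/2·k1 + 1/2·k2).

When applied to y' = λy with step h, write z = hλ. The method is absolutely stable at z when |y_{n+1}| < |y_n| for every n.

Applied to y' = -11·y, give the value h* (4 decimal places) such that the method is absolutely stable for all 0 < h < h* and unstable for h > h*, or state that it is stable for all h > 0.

With y'=λy (z=hλ):
  order 2, 2-stage ⇒ R(z)=1+z+z^2/2
  (e.g. R(-0.53)=0.61045, |R|=0.61045)

Boundary: |R(x)|=1, x<0.
x=-0.53: |R|=0.6104
|R(-1.37)|=0.5685 |R(-1.33)|=0.5544 |R(-0.98)|=0.5002
Bisect:
  x_lo=-2.8745 |R|=2.2568  x_hi=-0.3426 |R|=0.7161
  mid=-1.60852 |R|=0.68515 →hi
  mid=-2.24150 |R|=1.27066 →lo
  mid=-1.92501 |R|=0.92782 →hi
  mid=-2.08326 |R|=1.08672 →lo
  mid=-2.00413 |R|=1.00414 →lo
  mid=-1.96457 |R|=0.96520 →hi
  mid=-1.98435 |R|=0.98448 →hi
  mid=-1.99424 |R|=0.99426 →hi
  ...
  [-2.00012,-1.99996] ⇒ x*=-2.0000
Stable set (-2.0000, 0).

(-2.0000,0); λ=-11 ⇒ h* = 0.1818.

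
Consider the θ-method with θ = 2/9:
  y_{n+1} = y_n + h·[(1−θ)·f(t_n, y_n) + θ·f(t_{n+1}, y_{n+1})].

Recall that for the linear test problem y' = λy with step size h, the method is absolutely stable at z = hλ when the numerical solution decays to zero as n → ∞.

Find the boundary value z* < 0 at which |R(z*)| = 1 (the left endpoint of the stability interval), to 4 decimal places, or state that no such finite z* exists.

With y'=λy (z=hλ):
  y_{n+1} = y_n + z·[7/9·y_n + 2/9·y_{n+1}] ⇒ (1 − 2/9z)y_{n+1} = (1 + 7/9z)y_n
  ⇒ R(z) = (1 + 7/9z)/(1 − 2/9z).

Solve |R(x)|<1 on ℝ⁻.
x=-0.32: |R|=0.7012
R=−1: 1+7/9x = −1+2/9x ⇒ -5/9x=2 ⇒ x=2/(-5/9)=-3.6000
Confirm numerically:
  x=-2.941: |R|=0.77859 <1
  x=-2.468: |R|=0.59386 <1
  x=-2.339: |R|=0.53904 <1
  x=-1.787: |R|=0.27907 <1
  x=-3.714: |R|=1.03470 >1
  x=-3.636: |R|=1.01106 >1
Stable set (-3.6000, 0).

left endpoint -3.6000.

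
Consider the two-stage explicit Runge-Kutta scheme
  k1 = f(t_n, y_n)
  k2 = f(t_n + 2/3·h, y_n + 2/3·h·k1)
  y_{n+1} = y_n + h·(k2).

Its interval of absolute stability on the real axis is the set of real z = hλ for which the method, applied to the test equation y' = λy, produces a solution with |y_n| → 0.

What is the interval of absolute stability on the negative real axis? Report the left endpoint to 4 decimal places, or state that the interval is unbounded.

On y'=λy, z=hλ:
  k1=λy_n ⇒ h·k1=z·y_n;  k2=λ(1+2/3z)y_n ⇒ h·k2=z(1+2/3z)y_n
  y_{n+1}/y_n = 1 + z(1+2/3z) = 1 + z + 2/3z²
  R(z) = 1 + z + 2/3z².

Find x<0 with |R(x)|<1.
x=-0.88: |R|=0.6363
R=1: x+2/3x²=0 ⇒ x=−3/2=-1.5000; min R=1−1/(4·2/3)=0.6250>−1
Confirm numerically:
  x=-1.048: |R|=0.68420 <1
  x=-1.039: |R|=0.68068 <1
  x=-1.031: |R|=0.67764 <1
  x=-0.713: |R|=0.62591 <1
  x=-1.997: |R|=1.66167 >1
  x=-1.704: |R|=1.23174 >1
  x=-1.590: |R|=1.09540 >1
So |R|<1 on (-1.5000, 0).

z∈(-1.5000,0).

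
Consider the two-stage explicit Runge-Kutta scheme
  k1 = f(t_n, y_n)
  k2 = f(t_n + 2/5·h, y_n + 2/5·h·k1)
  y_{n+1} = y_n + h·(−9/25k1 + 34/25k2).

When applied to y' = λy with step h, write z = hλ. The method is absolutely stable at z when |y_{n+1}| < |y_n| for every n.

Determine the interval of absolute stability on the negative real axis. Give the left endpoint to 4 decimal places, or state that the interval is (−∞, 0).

With y'=λy (z=hλ):
  k1=λy_n ⇒ h·k1=z·y_n;  k2=λ(1+2/5z)y_n ⇒ h·k2=z(1+2/5z)y_n
  y_{n+1}/y_n = 1 − 9/25z + 34/25z(1+2/5z) = 1 + z + 68/125z²
  so R(z) = 1 + z + 68/125z².

Need |R(x)|<1, x<0.
x=-0.58: |R|=0.6030
R=1: x+68/125x²=0 ⇒ x=−125/68=-1.8382; min R=1−1/(4·68/125)=0.5404>−1
Confirm numerically:
  x=-1.366: |R|=0.64908 <1
  x=-1.308: |R|=0.62271 <1
  x=-1.196: |R|=0.58215 <1
  x=-0.787: |R|=0.54994 <1
  x=-2.347: |R|=1.64957 >1
  x=-2.316: |R|=1.60194 >1
Interval (-1.8382, 0).

z∈(-1.8382,0).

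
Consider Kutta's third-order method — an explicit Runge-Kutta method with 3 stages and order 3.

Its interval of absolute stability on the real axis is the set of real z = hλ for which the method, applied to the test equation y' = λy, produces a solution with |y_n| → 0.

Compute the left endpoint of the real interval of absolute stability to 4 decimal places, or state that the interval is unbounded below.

On y'=λy, z=hλ:
  order 3, 3-stage ⇒ R(z)=1+z+z^2/2+z^3/6
  (e.g. R(-0.59)=0.54982, |R|=0.54982)

Boundary: |R(x)|=1, x<0.
x=-0.59: |R|=0.5498
|R(-2.4)|=0.8240 |R(-1.68)|=0.0591 |R(-0.71)|=0.4824
Bisect:
  x_lo=-3.3322 |R|=2.9471  x_hi=-0.1918 |R|=0.8254
  mid=-1.76201 |R|=0.12142 →hi
  mid=-2.54713 |R|=1.05744 →lo
  mid=-2.15457 |R|=0.50047 →hi
  mid=-2.35085 |R|=0.75293 →hi
  mid=-2.44899 |R|=0.89820 →hi
  mid=-2.49806 |R|=0.97602 →hi
  mid=-2.52259 |R|=1.01627 →lo
  mid=-2.51033 |R|=0.99603 →hi
  mid=-2.51646 |R|=1.00612 →lo
  mid=-2.51339 |R|=1.00107 →lo
  ...
  [-2.51282,-2.51263] ⇒ x*=-2.5127
So |R|<1 on (-2.5127, 0).

left endpoint -2.5127.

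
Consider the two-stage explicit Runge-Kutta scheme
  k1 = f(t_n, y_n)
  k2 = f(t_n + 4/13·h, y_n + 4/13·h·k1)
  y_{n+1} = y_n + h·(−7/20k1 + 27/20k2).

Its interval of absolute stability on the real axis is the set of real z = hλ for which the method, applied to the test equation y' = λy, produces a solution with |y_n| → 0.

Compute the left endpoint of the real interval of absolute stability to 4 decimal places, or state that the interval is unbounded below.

Set f=λy, z=hλ:
  k1=λy_n ⇒ h·k1=z·y_n;  k2=λ(1+4/13z)y_n ⇒ h·k2=z(1+4/13z)y_n
  y_{n+1}/y_n = 1 − 7/20z + 27/20z(1+4/13z) = 1 + z + 27/65z²
  Hence R(z) = 1 + z + 27/65z².

Solve |R(x)|<1 on ℝ⁻.
x=-1.12: |R|=0.4011
R=1: x+27/65x²=0 ⇒ x=−65/27=-2.4074; min R=1−1/(4·27/65)=0.3981>−1
Confirm numerically:
  x=-1.739: |R|=0.51717 <1
  x=-1.681: |R|=0.49278 <1
  x=-1.604: |R|=0.46471 <1
  x=-0.991: |R|=0.41694 <1
  x=-2.981: |R|=1.71026 >1
  x=-2.873: |R|=1.55564 >1
  x=-2.485: |R|=1.08009 >1
So |R|<1 on (-2.4074, 0).

z* = -2.4074.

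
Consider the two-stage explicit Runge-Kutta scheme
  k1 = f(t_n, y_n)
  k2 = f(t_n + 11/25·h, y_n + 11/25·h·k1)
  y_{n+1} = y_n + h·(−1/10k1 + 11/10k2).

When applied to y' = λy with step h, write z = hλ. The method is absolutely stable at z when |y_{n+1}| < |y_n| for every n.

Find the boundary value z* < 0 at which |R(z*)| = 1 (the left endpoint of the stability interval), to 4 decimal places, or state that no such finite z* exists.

Set f=λy, z=hλ:
  k1=λy_n ⇒ h·k1=z·y_n;  k2=λ(1+11/25z)y_n ⇒ h·k2=z(1+11/25z)y_n
  y_{n+1}/y_n = 1 − 1/10z + 11/10z(1+11/25z) = 1 + z + 121/250z²
  so R(z) = 1 + z + 121/250z².

Solve |R(x)|<1 on ℝ⁻.
x=-0.93: |R|=0.4886
R=1: x+121/250x²=0 ⇒ x=−250/121=-2.0661; min R=1−1/(4·121/250)=0.4835>−1
Confirm numerically:
  x=-1.974: |R|=0.91199 <1
  x=-1.847: |R|=0.80412 <1
  x=-1.839: |R|=0.79785 <1
  x=-1.563: |R|=0.61940 <1
  x=-2.650: |R|=1.74889 >1
  x=-2.245: |R|=1.19437 >1
Stable set (-2.0661, 0).

left endpoint -2.0661.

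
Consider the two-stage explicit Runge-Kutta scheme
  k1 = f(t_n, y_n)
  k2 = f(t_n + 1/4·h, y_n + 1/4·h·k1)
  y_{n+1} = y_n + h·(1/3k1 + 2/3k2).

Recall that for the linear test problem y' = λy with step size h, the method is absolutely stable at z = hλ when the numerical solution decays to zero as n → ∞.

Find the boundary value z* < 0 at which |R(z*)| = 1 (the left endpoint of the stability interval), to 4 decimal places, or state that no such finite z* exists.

left endpoint -6.0000.

Set f=λy, z=hλ:
  k1=λy_n ⇒ h·k1=z·y_n;  k2=λ(1+1/4z)y_n ⇒ h·k2=z(1+1/4z)y_n
  y_{n+1}/y_n = 1 + 1/3z + 2/3z(1+1/4z) = 1 + z + 1/6z²
  Hence R(z) = 1 + z + 1/6z².

Boundary: |R(x)|=1, x<0.
x=-1.66: |R|=0.2007
R=1: x+1/6x²=0 ⇒ x=−6=-6.0000; min R=1−1/(4·1/6)=-0.5000>−1
Confirm numerically:
  x=-5.672: |R|=0.68993 <1
  x=-4.818: |R|=0.05085 <1
  x=-2.556: |R|=0.46714 <1
  x=-6.559: |R|=1.61108 >1
  x=-6.531: |R|=1.57799 >1
  x=-6.172: |R|=1.17693 >1
Stable set (-6.0000, 0).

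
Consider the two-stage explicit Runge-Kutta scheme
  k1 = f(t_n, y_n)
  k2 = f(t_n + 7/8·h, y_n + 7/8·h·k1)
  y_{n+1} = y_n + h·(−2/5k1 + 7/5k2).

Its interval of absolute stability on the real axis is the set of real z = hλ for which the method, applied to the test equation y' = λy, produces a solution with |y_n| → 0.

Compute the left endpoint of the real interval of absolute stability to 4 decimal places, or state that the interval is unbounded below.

left endpoint -0.8163.

Test eqn y'=λy, z=hλ:
  k1=λy_n ⇒ h·k1=z·y_n;  k2=λ(1+7/8z)y_n ⇒ h·k2=z(1+7/8z)y_n
  y_{n+1}/y_n = 1 − 2/5z + 7/5z(1+7/8z) = 1 + z + 49/40z²
  R(z) = 1 + z + 49/40z².

Need |R(x)|<1, x<0.
x=-0.76: |R|=0.9476
R=1: x+49/40x²=0 ⇒ x=−40/49=-0.8163; min R=1−1/(4·49/40)=0.7959>−1
Confirm numerically:
  x=-0.756: |R|=0.94413 <1
  x=-0.717: |R|=0.91276 <1
  x=-0.603: |R|=0.84242 <1
  x=-0.352: |R|=0.79978 <1
  x=-1.248: |R|=1.65994 >1
  x=-1.194: |R|=1.55240 >1
  x=-0.899: |R|=1.09105 >1
Stable set (-0.8163, 0).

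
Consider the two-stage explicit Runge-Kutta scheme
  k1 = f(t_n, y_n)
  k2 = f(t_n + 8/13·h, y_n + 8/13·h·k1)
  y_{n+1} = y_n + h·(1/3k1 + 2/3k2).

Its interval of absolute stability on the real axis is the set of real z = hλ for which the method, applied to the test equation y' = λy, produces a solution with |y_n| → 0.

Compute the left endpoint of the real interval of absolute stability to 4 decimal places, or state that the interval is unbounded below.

z* = -2.4375.

Test eqn y'=λy, z=hλ:
  k1=λy_n ⇒ h·k1=z·y_n;  k2=λ(1+8/13z)y_n ⇒ h·k2=z(1+8/13z)y_n
  y_{n+1}/y_n = 1 + 1/3z + 2/3z(1+8/13z) = 1 + z + 16/39z²
  so R(z) = 1 + z + 16/39z².

Find x<0 with |R(x)|<1.
x=-1.19: |R|=0.3910
R=1: x+16/39x²=0 ⇒ x=−39/16=-2.4375; min R=1−1/(4·16/39)=0.3906>−1
Confirm numerically:
  x=-2.277: |R|=0.85007 <1
  x=-1.195: |R|=0.39086 <1
  x=-1.034: |R|=0.40463 <1
  x=-0.976: |R|=0.41480 <1
  x=-2.933: |R|=1.59623 >1
  x=-2.669: |R|=1.25349 >1
Stable set (-2.4375, 0).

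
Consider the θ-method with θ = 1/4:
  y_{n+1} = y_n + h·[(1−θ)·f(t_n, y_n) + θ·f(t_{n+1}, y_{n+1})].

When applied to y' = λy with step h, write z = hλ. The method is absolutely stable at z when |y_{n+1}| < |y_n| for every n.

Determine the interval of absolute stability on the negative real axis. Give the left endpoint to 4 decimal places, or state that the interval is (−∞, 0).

Test eqn y'=λy, z=hλ:
  y_{n+1} = y_n + z·[3/4·y_n + 1/4·y_{n+1}] ⇒ (1 − 1/4z)y_{n+1} = (1 + 3/4z)y_n
  R(z) = (1 + 3/4z)/(1 − 1/4z).

Need |R(x)|<1, x<0.
x=-1.4: |R|=0.0370
R=−1: 1+3/4x = −1+1/4x ⇒ -1/2x=2 ⇒ x=2/(-1/2)=-4.0000
Confirm numerically:
  x=-3.277: |R|=0.80129 <1
  x=-3.241: |R|=0.79036 <1
  x=-1.749: |R|=0.21691 <1
  x=-4.204: |R|=1.04973 >1
  x=-4.138: |R|=1.03391 >1
  x=-4.076: |R|=1.01882 >1
So |R|<1 on (-4.0000, 0).

(-4.0000, 0).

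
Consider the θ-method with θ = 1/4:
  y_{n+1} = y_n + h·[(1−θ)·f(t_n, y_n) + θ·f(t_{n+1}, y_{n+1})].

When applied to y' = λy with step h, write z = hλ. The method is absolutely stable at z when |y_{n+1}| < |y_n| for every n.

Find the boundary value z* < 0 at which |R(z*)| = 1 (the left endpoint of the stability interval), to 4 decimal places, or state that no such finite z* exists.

left endpoint -4.0000.

On y'=λy, z=hλ:
  y_{n+1} = y_n + z·[3/4·y_n + 1/4·y_{n+1}] ⇒ (1 − 1/4z)y_{n+1} = (1 + 3/4z)y_n
  so R(z) = (1 + 3/4z)/(1 − 1/4z).

Find x<0 with |R(x)|<1.
x=-0.73: |R|=0.3827
R=−1: 1+3/4x = −1+1/4x ⇒ -1/2x=2 ⇒ x=2/(-1/2)=-4.0000
Confirm numerically:
  x=-3.840: |R|=0.95918 <1
  x=-3.776: |R|=0.94239 <1
  x=-2.142: |R|=0.39499 <1
  x=-4.315: |R|=1.07577 >1
  x=-4.236: |R|=1.05731 >1
  x=-4.204: |R|=1.04973 >1
Stable set (-4.0000, 0).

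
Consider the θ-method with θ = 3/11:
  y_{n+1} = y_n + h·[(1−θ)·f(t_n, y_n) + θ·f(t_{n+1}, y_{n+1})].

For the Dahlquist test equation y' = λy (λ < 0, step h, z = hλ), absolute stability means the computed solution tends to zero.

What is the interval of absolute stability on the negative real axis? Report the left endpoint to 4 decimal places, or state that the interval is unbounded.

Set f=λy, z=hλ:
  y_{n+1} = y_n + z·[8/11·y_n + 3/11·y_{n+1}] ⇒ (1 − 3/11z)y_{n+1} = (1 + 8/11z)y_n
  so R(z) = (1 + 8/11z)/(1 − 3/11z).

Need |R(x)|<1, x<0.
x=-0.79: |R|=0.3500
R=−1: 1+8/11x = −1+3/11x ⇒ -5/11x=2 ⇒ x=2/(-5/11)=-4.4000
Confirm numerically:
  x=-4.325: |R|=0.98436 <1
  x=-4.008: |R|=0.91487 <1
  x=-2.266: |R|=0.40049 <1
  x=-4.918: |R|=1.10057 >1
  x=-4.889: |R|=1.09526 >1
  x=-4.759: |R|=1.07101 >1
So |R|<1 on (-4.4000, 0).

z∈(-4.4000,0).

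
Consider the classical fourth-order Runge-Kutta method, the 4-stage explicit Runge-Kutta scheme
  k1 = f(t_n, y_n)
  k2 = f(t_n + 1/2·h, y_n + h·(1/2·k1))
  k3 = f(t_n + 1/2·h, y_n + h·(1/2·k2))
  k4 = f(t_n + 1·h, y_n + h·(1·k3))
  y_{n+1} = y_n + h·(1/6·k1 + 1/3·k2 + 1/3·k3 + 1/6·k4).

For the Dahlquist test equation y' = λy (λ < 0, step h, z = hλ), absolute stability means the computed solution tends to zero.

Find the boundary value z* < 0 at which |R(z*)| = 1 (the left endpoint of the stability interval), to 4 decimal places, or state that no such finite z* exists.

Set f=λy, z=hλ:
  order 4, 4-stage ⇒ R(z)=1+z+z^2/2+z^3/6+z^4/24
  (e.g. R(-1.19)=0.32075, |R|=0.32075)

Solve |R(x)|<1 on ℝ⁻.
x=-1.19: |R|=0.3207
|R(-2.41)|=0.5667 |R(-2.02)|=0.3402 |R(-0.58)|=0.5604
Bisect:
  x_lo=-3.3731 |R|=2.3133  x_hi=-0.0963 |R|=0.9082
  mid=-1.73470 |R|=0.27719 →hi
  mid=-2.55389 |R|=0.70360 →hi
  mid=-2.96348 |R|=1.30362 →lo
  mid=-2.75869 |R|=0.96062 →hi
  mid=-2.86109 |R|=1.12042 →lo
  mid=-2.80989 |R|=1.03772 →lo
  mid=-2.78429 |R|=0.99848 →hi
  mid=-2.79709 |R|=1.01793 →lo
  mid=-2.79069 |R|=1.00816 →lo
  mid=-2.78749 |R|=1.00331 →lo
  ...
  [-2.78549,-2.78529] ⇒ x*=-2.7853
So |R|<1 on (-2.7853, 0).

left endpoint -2.7853.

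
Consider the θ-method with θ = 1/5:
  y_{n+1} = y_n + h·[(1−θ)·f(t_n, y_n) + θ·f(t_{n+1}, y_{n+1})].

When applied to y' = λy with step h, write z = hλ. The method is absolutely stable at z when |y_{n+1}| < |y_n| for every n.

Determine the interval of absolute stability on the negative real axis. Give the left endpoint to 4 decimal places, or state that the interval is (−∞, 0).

z∈(-3.3333,0).

With y'=λy (z=hλ):
  y_{n+1} = y_n + z·[4/5·y_n + 1/5·y_{n+1}] ⇒ (1 − 1/5z)y_{n+1} = (1 + 4/5z)y_n
  ⇒ R(z) = (1 + 4/5z)/(1 − 1/5z).

Need |R(x)|<1, x<0.
x=-1.37: |R|=0.0754
R=−1: 1+4/5x = −1+1/5x ⇒ -3/5x=2 ⇒ x=2/(-3/5)=-3.3333
Confirm numerically:
  x=-3.220: |R|=0.95864 <1
  x=-2.592: |R|=0.70706 <1
  x=-1.672: |R|=0.25300 <1
  x=-1.486: |R|=0.14554 <1
  x=-3.669: |R|=1.11616 >1
  x=-3.469: |R|=1.04806 >1
  x=-3.358: |R|=1.00885 >1
So |R|<1 on (-3.3333, 0).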